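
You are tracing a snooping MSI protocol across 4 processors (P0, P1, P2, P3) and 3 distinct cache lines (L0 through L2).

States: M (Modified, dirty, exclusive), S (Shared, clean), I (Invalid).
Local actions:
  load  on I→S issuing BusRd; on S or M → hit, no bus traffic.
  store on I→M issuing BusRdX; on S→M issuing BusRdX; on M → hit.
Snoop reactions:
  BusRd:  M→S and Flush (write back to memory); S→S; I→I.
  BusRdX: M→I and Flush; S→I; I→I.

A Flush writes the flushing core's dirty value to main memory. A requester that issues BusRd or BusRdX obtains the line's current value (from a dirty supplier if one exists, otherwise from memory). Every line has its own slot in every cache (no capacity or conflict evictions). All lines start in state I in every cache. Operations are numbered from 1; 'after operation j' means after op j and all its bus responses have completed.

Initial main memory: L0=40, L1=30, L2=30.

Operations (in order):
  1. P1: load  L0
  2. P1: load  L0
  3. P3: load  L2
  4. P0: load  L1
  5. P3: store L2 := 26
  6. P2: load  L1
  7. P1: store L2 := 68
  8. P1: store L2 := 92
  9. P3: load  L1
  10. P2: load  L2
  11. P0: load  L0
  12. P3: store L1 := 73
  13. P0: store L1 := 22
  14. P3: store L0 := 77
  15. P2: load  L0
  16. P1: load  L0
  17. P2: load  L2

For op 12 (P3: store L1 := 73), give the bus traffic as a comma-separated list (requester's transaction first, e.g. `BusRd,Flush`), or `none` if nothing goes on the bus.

step 1: P1: load  L0  ⟶  ISII  (L0)  txn=BusRd  M[L0]=40
step 2: P1: load  L0  ⟶  ISII  (L0)  txn=∅  M[L0]=40
step 3: P3: load  L2  ⟶  IIIS  (L2)  txn=BusRd  M[L2]=30
step 4: P0: load  L1  ⟶  SIII  (L1)  txn=BusRd  M[L1]=30
step 5: P3: store L2 := 26  ⟶  IIIM  (L2)  txn=BusRdX  M[L2]=30
step 6: P2: load  L1  ⟶  SISI  (L1)  txn=BusRd  M[L1]=30
step 7: P1: store L2 := 68  ⟶  IMII  (L2)  txn=BusRdX+Flush  M[L2]=26
step 8: P1: store L2 := 92  ⟶  IMII  (L2)  txn=∅  M[L2]=26
step 9: P3: load  L1  ⟶  SISS  (L1)  txn=BusRd  M[L1]=30
step 10: P2: load  L2  ⟶  ISSI  (L2)  txn=BusRd+Flush  M[L2]=92
step 11: P0: load  L0  ⟶  SSII  (L0)  txn=BusRd  M[L0]=40
step 12: P3: store L1 := 73  ⟶  IIIM  (L1)  txn=BusRdX  M[L1]=30
step 13: P0: store L1 := 22  ⟶  MIII  (L1)  txn=BusRdX+Flush  M[L1]=73
step 14: P3: store L0 := 77  ⟶  IIIM  (L0)  txn=BusRdX  M[L0]=40
step 15: P2: load  L0  ⟶  IISS  (L0)  txn=BusRd+Flush  M[L0]=77
step 16: P1: load  L0  ⟶  ISSS  (L0)  txn=BusRd  M[L0]=77
step 17: P2: load  L2  ⟶  ISSI  (L2)  txn=∅  M[L2]=92

bus = BusRdX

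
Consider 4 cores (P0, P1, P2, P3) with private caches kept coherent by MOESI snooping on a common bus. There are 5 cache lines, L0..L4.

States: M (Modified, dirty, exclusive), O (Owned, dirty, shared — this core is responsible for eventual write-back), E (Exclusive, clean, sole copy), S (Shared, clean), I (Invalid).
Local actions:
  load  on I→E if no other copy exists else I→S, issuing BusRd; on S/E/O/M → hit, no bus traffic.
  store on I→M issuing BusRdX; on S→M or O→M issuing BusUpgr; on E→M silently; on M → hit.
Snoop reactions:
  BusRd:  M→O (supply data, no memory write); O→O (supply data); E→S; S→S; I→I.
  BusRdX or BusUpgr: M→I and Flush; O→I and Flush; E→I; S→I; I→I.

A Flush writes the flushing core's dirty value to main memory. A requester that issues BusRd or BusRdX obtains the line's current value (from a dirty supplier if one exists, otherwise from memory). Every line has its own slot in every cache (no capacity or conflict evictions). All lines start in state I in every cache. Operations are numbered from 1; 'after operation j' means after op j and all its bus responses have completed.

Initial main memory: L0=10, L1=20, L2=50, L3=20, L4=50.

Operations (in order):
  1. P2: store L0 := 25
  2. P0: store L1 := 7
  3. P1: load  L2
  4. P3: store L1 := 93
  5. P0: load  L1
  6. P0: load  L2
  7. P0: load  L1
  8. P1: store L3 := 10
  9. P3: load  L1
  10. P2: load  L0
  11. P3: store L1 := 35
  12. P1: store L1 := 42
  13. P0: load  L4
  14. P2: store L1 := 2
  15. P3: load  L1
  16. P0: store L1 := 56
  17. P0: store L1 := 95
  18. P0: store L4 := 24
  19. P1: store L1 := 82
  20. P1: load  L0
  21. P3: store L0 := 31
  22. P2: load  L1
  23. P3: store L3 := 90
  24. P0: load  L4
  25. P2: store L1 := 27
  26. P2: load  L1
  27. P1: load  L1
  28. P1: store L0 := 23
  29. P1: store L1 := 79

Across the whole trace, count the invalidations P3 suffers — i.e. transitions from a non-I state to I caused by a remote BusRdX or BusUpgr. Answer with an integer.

[1] P2: store L0 := 25 | P0:I, P1:I, P2:M(25), P3:I | bus: BusRdX
[2] P0: store L1 := 7 | P0:M(7), P1:I, P2:I, P3:I | bus: BusRdX
[3] P1: load  L2 | P0:I, P1:E(50), P2:I, P3:I | bus: BusRd
[4] P3: store L1 := 93 | P0:I, P1:I, P2:I, P3:M(93) | bus: BusRdX,Flush
[5] P0: load  L1 | P0:S(93), P1:I, P2:I, P3:O(93) | bus: BusRd
[6] P0: load  L2 | P0:S(50), P1:S(50), P2:I, P3:I | bus: BusRd
[7] P0: load  L1 | P0:S(93), P1:I, P2:I, P3:O(93) | bus: none
[8] P1: store L3 := 10 | P0:I, P1:M(10), P2:I, P3:I | bus: BusRdX
[9] P3: load  L1 | P0:S(93), P1:I, P2:I, P3:O(93) | bus: none
[10] P2: load  L0 | P0:I, P1:I, P2:M(25), P3:I | bus: none
[11] P3: store L1 := 35 | P0:I, P1:I, P2:I, P3:M(35) | bus: BusUpgr
[12] P1: store L1 := 42 | P0:I, P1:M(42), P2:I, P3:I | bus: BusRdX,Flush
[13] P0: load  L4 | P0:E(50), P1:I, P2:I, P3:I | bus: BusRd
[14] P2: store L1 := 2 | P0:I, P1:I, P2:M(2), P3:I | bus: BusRdX,Flush
[15] P3: load  L1 | P0:I, P1:I, P2:O(2), P3:S(2) | bus: BusRd
[16] P0: store L1 := 56 | P0:M(56), P1:I, P2:I, P3:I | bus: BusRdX,Flush
[17] P0: store L1 := 95 | P0:M(95), P1:I, P2:I, P3:I | bus: none
[18] P0: store L4 := 24 | P0:M(24), P1:I, P2:I, P3:I | bus: none
[19] P1: store L1 := 82 | P0:I, P1:M(82), P2:I, P3:I | bus: BusRdX,Flush
[20] P1: load  L0 | P0:I, P1:S(25), P2:O(25), P3:I | bus: BusRd
[21] P3: store L0 := 31 | P0:I, P1:I, P2:I, P3:M(31) | bus: BusRdX,Flush
[22] P2: load  L1 | P0:I, P1:O(82), P2:S(82), P3:I | bus: BusRd
[23] P3: store L3 := 90 | P0:I, P1:I, P2:I, P3:M(90) | bus: BusRdX,Flush
[24] P0: load  L4 | P0:M(24), P1:I, P2:I, P3:I | bus: none
[25] P2: store L1 := 27 | P0:I, P1:I, P2:M(27), P3:I | bus: BusUpgr,Flush
[26] P2: load  L1 | P0:I, P1:I, P2:M(27), P3:I | bus: none
[27] P1: load  L1 | P0:I, P1:S(27), P2:O(27), P3:I | bus: BusRd
[28] P1: store L0 := 23 | P0:I, P1:M(23), P2:I, P3:I | bus: BusRdX,Flush
[29] P1: store L1 := 79 | P0:I, P1:M(79), P2:I, P3:I | bus: BusUpgr,Flush

invalidations = 3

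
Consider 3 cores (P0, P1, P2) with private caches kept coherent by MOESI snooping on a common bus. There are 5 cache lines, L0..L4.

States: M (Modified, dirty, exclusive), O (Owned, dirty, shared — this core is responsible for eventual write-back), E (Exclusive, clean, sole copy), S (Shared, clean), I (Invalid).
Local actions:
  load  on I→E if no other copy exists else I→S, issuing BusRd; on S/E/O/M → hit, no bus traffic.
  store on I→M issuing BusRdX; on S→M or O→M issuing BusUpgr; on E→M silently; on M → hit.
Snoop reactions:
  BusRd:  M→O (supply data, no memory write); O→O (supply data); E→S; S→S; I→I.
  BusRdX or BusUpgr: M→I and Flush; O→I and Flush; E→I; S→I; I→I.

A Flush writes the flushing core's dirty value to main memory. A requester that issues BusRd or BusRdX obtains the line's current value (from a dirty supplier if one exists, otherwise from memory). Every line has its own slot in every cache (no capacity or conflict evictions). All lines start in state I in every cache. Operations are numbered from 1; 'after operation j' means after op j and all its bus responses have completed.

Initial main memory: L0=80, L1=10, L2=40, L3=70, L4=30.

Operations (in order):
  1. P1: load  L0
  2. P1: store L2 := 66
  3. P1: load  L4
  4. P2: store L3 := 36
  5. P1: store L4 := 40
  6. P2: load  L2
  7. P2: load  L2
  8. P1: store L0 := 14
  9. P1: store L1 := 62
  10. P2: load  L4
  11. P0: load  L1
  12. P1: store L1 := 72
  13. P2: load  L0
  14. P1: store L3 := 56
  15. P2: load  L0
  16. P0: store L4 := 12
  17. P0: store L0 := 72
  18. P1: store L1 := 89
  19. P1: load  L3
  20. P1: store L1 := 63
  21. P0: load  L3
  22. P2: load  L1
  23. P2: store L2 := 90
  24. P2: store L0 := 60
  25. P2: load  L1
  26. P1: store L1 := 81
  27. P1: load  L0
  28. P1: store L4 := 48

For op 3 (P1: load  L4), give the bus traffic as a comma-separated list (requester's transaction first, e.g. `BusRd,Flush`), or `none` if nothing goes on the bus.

bus = BusRd

step 1: P1: load  L0  ⟶  IEI  (L0)  txn=BusRd  M[L0]=80
step 2: P1: store L2 := 66  ⟶  IMI  (L2)  txn=BusRdX  M[L2]=40
step 3: P1: load  L4  ⟶  IEI  (L4)  txn=BusRd  M[L4]=30
step 4: P2: store L3 := 36  ⟶  IIM  (L3)  txn=BusRdX  M[L3]=70
step 5: P1: store L4 := 40  ⟶  IMI  (L4)  txn=∅  M[L4]=30
step 6: P2: load  L2  ⟶  IOS  (L2)  txn=BusRd  M[L2]=40
step 7: P2: load  L2  ⟶  IOS  (L2)  txn=∅  M[L2]=40
step 8: P1: store L0 := 14  ⟶  IMI  (L0)  txn=∅  M[L0]=80
step 9: P1: store L1 := 62  ⟶  IMI  (L1)  txn=BusRdX  M[L1]=10
step 10: P2: load  L4  ⟶  IOS  (L4)  txn=BusRd  M[L4]=30
step 11: P0: load  L1  ⟶  SOI  (L1)  txn=BusRd  M[L1]=10
step 12: P1: store L1 := 72  ⟶  IMI  (L1)  txn=BusUpgr  M[L1]=10
step 13: P2: load  L0  ⟶  IOS  (L0)  txn=BusRd  M[L0]=80
step 14: P1: store L3 := 56  ⟶  IMI  (L3)  txn=BusRdX+Flush  M[L3]=36
step 15: P2: load  L0  ⟶  IOS  (L0)  txn=∅  M[L0]=80
step 16: P0: store L4 := 12  ⟶  MII  (L4)  txn=BusRdX+Flush  M[L4]=40
step 17: P0: store L0 := 72  ⟶  MII  (L0)  txn=BusRdX+Flush  M[L0]=14
step 18: P1: store L1 := 89  ⟶  IMI  (L1)  txn=∅  M[L1]=10
step 19: P1: load  L3  ⟶  IMI  (L3)  txn=∅  M[L3]=36
step 20: P1: store L1 := 63  ⟶  IMI  (L1)  txn=∅  M[L1]=10
step 21: P0: load  L3  ⟶  SOI  (L3)  txn=BusRd  M[L3]=36
step 22: P2: load  L1  ⟶  IOS  (L1)  txn=BusRd  M[L1]=10
step 23: P2: store L2 := 90  ⟶  IIM  (L2)  txn=BusUpgr+Flush  M[L2]=66
step 24: P2: store L0 := 60  ⟶  IIM  (L0)  txn=BusRdX+Flush  M[L0]=72
step 25: P2: load  L1  ⟶  IOS  (L1)  txn=∅  M[L1]=10
step 26: P1: store L1 := 81  ⟶  IMI  (L1)  txn=BusUpgr  M[L1]=10
step 27: P1: load  L0  ⟶  ISO  (L0)  txn=BusRd  M[L0]=72
step 28: P1: store L4 := 48  ⟶  IMI  (L4)  txn=BusRdX+Flush  M[L4]=12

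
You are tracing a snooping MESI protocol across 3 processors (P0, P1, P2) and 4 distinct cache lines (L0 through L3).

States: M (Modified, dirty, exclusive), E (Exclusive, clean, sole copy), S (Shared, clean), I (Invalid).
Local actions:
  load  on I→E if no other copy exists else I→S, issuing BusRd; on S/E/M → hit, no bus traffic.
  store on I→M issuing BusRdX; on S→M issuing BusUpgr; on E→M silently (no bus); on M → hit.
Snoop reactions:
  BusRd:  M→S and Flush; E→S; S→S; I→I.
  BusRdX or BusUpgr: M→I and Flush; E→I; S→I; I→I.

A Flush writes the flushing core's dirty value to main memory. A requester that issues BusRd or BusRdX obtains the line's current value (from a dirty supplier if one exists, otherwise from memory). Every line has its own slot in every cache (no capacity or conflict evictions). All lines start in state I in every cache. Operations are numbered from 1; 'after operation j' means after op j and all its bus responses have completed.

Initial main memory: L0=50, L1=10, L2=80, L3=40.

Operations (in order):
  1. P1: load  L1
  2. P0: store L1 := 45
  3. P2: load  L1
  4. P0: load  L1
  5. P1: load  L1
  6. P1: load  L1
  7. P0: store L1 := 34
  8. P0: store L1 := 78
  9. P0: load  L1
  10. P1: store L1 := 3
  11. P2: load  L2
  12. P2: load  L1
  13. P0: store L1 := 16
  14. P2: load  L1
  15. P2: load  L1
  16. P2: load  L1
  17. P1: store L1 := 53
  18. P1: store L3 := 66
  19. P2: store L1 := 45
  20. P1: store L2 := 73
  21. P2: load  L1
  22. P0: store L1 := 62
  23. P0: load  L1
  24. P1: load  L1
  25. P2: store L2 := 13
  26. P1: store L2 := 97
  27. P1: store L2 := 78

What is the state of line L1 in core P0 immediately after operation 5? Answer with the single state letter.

  op1 P1: load  L1 → I/E/I on L1; bus BusRd; mem=10
  op2 P0: store L1 := 45 → M/I/I on L1; bus BusRdX; mem=10
  op3 P2: load  L1 → S/I/S on L1; bus BusRd Flush; mem=45
  op4 P0: load  L1 → S/I/S on L1; bus (none); mem=45
  op5 P1: load  L1 → S/S/S on L1; bus BusRd; mem=45
  op6 P1: load  L1 → S/S/S on L1; bus (none); mem=45
  op7 P0: store L1 := 34 → M/I/I on L1; bus BusUpgr; mem=45
  op8 P0: store L1 := 78 → M/I/I on L1; bus (none); mem=45
  op9 P0: load  L1 → M/I/I on L1; bus (none); mem=45
  op10 P1: store L1 := 3 → I/M/I on L1; bus BusRdX Flush; mem=78
  op11 P2: load  L2 → I/I/E on L2; bus BusRd; mem=80
  op12 P2: load  L1 → I/S/S on L1; bus BusRd Flush; mem=3
  op13 P0: store L1 := 16 → M/I/I on L1; bus BusRdX; mem=3
  op14 P2: load  L1 → S/I/S on L1; bus BusRd Flush; mem=16
  op15 P2: load  L1 → S/I/S on L1; bus (none); mem=16
  op16 P2: load  L1 → S/I/S on L1; bus (none); mem=16
  op17 P1: store L1 := 53 → I/M/I on L1; bus BusRdX; mem=16
  op18 P1: store L3 := 66 → I/M/I on L3; bus BusRdX; mem=40
  op19 P2: store L1 := 45 → I/I/M on L1; bus BusRdX Flush; mem=53
  op20 P1: store L2 := 73 → I/M/I on L2; bus BusRdX; mem=80
  op21 P2: load  L1 → I/I/M on L1; bus (none); mem=53
  op22 P0: store L1 := 62 → M/I/I on L1; bus BusRdX Flush; mem=45
  op23 P0: load  L1 → M/I/I on L1; bus (none); mem=45
  op24 P1: load  L1 → S/S/I on L1; bus BusRd Flush; mem=62
  op25 P2: store L2 := 13 → I/I/M on L2; bus BusRdX Flush; mem=73
  op26 P1: store L2 := 97 → I/M/I on L2; bus BusRdX Flush; mem=13
  op27 P1: store L2 := 78 → I/M/I on L2; bus (none); mem=13

state = S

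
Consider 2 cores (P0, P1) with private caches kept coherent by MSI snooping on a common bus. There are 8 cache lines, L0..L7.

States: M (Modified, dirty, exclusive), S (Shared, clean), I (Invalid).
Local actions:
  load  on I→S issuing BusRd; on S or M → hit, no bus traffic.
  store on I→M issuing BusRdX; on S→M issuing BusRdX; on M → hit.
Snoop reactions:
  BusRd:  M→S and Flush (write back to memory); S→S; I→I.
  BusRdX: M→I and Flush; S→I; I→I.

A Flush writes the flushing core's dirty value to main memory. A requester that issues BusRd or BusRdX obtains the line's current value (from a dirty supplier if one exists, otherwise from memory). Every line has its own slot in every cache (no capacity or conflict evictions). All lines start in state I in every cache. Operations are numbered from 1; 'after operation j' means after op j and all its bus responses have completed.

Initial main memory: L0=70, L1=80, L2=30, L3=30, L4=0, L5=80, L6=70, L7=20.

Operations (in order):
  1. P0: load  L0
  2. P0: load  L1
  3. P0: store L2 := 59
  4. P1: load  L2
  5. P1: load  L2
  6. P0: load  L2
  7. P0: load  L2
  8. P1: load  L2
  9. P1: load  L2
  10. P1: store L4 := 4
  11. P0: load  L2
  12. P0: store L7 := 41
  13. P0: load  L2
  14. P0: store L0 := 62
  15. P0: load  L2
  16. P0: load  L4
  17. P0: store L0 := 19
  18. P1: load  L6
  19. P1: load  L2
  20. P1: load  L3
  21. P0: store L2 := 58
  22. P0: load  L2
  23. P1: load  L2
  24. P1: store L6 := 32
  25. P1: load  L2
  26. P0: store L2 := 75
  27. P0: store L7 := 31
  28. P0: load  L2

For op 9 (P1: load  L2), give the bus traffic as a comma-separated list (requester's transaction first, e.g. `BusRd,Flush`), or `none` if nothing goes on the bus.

1. P0: load  L0  bus=[BusRd]  L0: P0=S P1=I  mem[L0]=70
2. P0: load  L1  bus=[BusRd]  L1: P0=S P1=I  mem[L1]=80
3. P0: store L2 := 59  bus=[BusRdX]  L2: P0=M P1=I  mem[L2]=30
4. P1: load  L2  bus=[BusRd,Flush]  L2: P0=S P1=S  mem[L2]=59
5. P1: load  L2  bus=[-]  L2: P0=S P1=S  mem[L2]=59
6. P0: load  L2  bus=[-]  L2: P0=S P1=S  mem[L2]=59
7. P0: load  L2  bus=[-]  L2: P0=S P1=S  mem[L2]=59
8. P1: load  L2  bus=[-]  L2: P0=S P1=S  mem[L2]=59
9. P1: load  L2  bus=[-]  L2: P0=S P1=S  mem[L2]=59
10. P1: store L4 := 4  bus=[BusRdX]  L4: P0=I P1=M  mem[L4]=0
11. P0: load  L2  bus=[-]  L2: P0=S P1=S  mem[L2]=59
12. P0: store L7 := 41  bus=[BusRdX]  L7: P0=M P1=I  mem[L7]=20
13. P0: load  L2  bus=[-]  L2: P0=S P1=S  mem[L2]=59
14. P0: store L0 := 62  bus=[BusRdX]  L0: P0=M P1=I  mem[L0]=70
15. P0: load  L2  bus=[-]  L2: P0=S P1=S  mem[L2]=59
16. P0: load  L4  bus=[BusRd,Flush]  L4: P0=S P1=S  mem[L4]=4
17. P0: store L0 := 19  bus=[-]  L0: P0=M P1=I  mem[L0]=70
18. P1: load  L6  bus=[BusRd]  L6: P0=I P1=S  mem[L6]=70
19. P1: load  L2  bus=[-]  L2: P0=S P1=S  mem[L2]=59
20. P1: load  L3  bus=[BusRd]  L3: P0=I P1=S  mem[L3]=30
21. P0: store L2 := 58  bus=[BusRdX]  L2: P0=M P1=I  mem[L2]=59
22. P0: load  L2  bus=[-]  L2: P0=M P1=I  mem[L2]=59
23. P1: load  L2  bus=[BusRd,Flush]  L2: P0=S P1=S  mem[L2]=58
24. P1: store L6 := 32  bus=[BusRdX]  L6: P0=I P1=M  mem[L6]=70
25. P1: load  L2  bus=[-]  L2: P0=S P1=S  mem[L2]=58
26. P0: store L2 := 75  bus=[BusRdX]  L2: P0=M P1=I  mem[L2]=58
27. P0: store L7 := 31  bus=[-]  L7: P0=M P1=I  mem[L7]=20
28. P0: load  L2  bus=[-]  L2: P0=M P1=I  mem[L2]=58

bus = none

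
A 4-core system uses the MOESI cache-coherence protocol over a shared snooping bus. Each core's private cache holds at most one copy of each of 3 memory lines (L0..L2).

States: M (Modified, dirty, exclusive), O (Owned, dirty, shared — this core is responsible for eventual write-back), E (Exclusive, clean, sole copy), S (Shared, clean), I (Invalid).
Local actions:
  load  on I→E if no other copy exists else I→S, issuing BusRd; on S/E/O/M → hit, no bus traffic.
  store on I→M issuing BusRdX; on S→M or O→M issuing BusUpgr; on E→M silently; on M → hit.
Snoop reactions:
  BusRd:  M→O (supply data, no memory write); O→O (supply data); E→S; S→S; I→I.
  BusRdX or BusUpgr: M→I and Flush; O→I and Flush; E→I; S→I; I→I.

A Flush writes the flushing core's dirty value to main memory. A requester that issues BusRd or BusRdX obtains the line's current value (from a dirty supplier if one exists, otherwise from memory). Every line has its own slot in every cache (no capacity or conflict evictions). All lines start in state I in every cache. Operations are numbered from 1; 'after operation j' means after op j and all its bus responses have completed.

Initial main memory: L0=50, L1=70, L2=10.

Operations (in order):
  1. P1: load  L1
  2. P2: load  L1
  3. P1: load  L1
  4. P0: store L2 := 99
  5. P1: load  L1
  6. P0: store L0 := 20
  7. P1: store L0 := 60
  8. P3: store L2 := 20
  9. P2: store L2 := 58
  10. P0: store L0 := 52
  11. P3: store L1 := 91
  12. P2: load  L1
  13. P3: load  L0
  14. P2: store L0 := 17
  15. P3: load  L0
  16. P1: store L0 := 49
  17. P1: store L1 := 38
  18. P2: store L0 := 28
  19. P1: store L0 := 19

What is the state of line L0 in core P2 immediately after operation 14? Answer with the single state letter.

state = M

  op1 P1: load  L1 → I/E/I/I on L1; bus BusRd; mem=70
  op2 P2: load  L1 → I/S/S/I on L1; bus BusRd; mem=70
  op3 P1: load  L1 → I/S/S/I on L1; bus (none); mem=70
  op4 P0: store L2 := 99 → M/I/I/I on L2; bus BusRdX; mem=10
  op5 P1: load  L1 → I/S/S/I on L1; bus (none); mem=70
  op6 P0: store L0 := 20 → M/I/I/I on L0; bus BusRdX; mem=50
  op7 P1: store L0 := 60 → I/M/I/I on L0; bus BusRdX Flush; mem=20
  op8 P3: store L2 := 20 → I/I/I/M on L2; bus BusRdX Flush; mem=99
  op9 P2: store L2 := 58 → I/I/M/I on L2; bus BusRdX Flush; mem=20
  op10 P0: store L0 := 52 → M/I/I/I on L0; bus BusRdX Flush; mem=60
  op11 P3: store L1 := 91 → I/I/I/M on L1; bus BusRdX; mem=70
  op12 P2: load  L1 → I/I/S/O on L1; bus BusRd; mem=70
  op13 P3: load  L0 → O/I/I/S on L0; bus BusRd; mem=60
  op14 P2: store L0 := 17 → I/I/M/I on L0; bus BusRdX Flush; mem=52
  op15 P3: load  L0 → I/I/O/S on L0; bus BusRd; mem=52
  op16 P1: store L0 := 49 → I/M/I/I on L0; bus BusRdX Flush; mem=17
  op17 P1: store L1 := 38 → I/M/I/I on L1; bus BusRdX Flush; mem=91
  op18 P2: store L0 := 28 → I/I/M/I on L0; bus BusRdX Flush; mem=49
  op19 P1: store L0 := 19 → I/M/I/I on L0; bus BusRdX Flush; mem=28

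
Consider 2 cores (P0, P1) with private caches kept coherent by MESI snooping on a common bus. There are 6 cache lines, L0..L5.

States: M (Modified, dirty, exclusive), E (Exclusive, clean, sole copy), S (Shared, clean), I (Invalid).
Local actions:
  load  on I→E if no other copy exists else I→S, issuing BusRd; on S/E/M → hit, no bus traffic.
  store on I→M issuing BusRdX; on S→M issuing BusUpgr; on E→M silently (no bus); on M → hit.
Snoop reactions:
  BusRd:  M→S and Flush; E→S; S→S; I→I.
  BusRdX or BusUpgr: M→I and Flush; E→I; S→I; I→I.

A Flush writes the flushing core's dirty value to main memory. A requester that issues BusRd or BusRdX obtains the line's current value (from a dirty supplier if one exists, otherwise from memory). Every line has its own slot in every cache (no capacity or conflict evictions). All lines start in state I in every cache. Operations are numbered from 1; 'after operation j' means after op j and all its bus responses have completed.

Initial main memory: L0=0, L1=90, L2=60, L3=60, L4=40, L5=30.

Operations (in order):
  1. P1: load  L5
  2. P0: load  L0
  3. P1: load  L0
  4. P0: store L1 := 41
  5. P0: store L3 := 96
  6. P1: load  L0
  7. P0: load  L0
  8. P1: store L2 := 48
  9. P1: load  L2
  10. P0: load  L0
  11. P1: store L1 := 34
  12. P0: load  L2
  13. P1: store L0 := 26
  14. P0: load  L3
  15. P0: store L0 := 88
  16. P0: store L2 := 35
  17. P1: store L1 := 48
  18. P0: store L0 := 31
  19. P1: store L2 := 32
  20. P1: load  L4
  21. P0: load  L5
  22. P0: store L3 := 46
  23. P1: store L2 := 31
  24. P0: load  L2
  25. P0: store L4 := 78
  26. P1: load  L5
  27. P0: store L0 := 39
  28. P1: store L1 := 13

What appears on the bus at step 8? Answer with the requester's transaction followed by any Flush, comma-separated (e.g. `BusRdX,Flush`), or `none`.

bus = BusRdX

1. P1: load  L5  bus=[BusRd]  L5: P0=I P1=E  mem[L5]=30
2. P0: load  L0  bus=[BusRd]  L0: P0=E P1=I  mem[L0]=0
3. P1: load  L0  bus=[BusRd]  L0: P0=S P1=S  mem[L0]=0
4. P0: store L1 := 41  bus=[BusRdX]  L1: P0=M P1=I  mem[L1]=90
5. P0: store L3 := 96  bus=[BusRdX]  L3: P0=M P1=I  mem[L3]=60
6. P1: load  L0  bus=[-]  L0: P0=S P1=S  mem[L0]=0
7. P0: load  L0  bus=[-]  L0: P0=S P1=S  mem[L0]=0
8. P1: store L2 := 48  bus=[BusRdX]  L2: P0=I P1=M  mem[L2]=60
9. P1: load  L2  bus=[-]  L2: P0=I P1=M  mem[L2]=60
10. P0: load  L0  bus=[-]  L0: P0=S P1=S  mem[L0]=0
11. P1: store L1 := 34  bus=[BusRdX,Flush]  L1: P0=I P1=M  mem[L1]=41
12. P0: load  L2  bus=[BusRd,Flush]  L2: P0=S P1=S  mem[L2]=48
13. P1: store L0 := 26  bus=[BusUpgr]  L0: P0=I P1=M  mem[L0]=0
14. P0: load  L3  bus=[-]  L3: P0=M P1=I  mem[L3]=60
15. P0: store L0 := 88  bus=[BusRdX,Flush]  L0: P0=M P1=I  mem[L0]=26
16. P0: store L2 := 35  bus=[BusUpgr]  L2: P0=M P1=I  mem[L2]=48
17. P1: store L1 := 48  bus=[-]  L1: P0=I P1=M  mem[L1]=41
18. P0: store L0 := 31  bus=[-]  L0: P0=M P1=I  mem[L0]=26
19. P1: store L2 := 32  bus=[BusRdX,Flush]  L2: P0=I P1=M  mem[L2]=35
20. P1: load  L4  bus=[BusRd]  L4: P0=I P1=E  mem[L4]=40
21. P0: load  L5  bus=[BusRd]  L5: P0=S P1=S  mem[L5]=30
22. P0: store L3 := 46  bus=[-]  L3: P0=M P1=I  mem[L3]=60
23. P1: store L2 := 31  bus=[-]  L2: P0=I P1=M  mem[L2]=35
24. P0: load  L2  bus=[BusRd,Flush]  L2: P0=S P1=S  mem[L2]=31
25. P0: store L4 := 78  bus=[BusRdX]  L4: P0=M P1=I  mem[L4]=40
26. P1: load  L5  bus=[-]  L5: P0=S P1=S  mem[L5]=30
27. P0: store L0 := 39  bus=[-]  L0: P0=M P1=I  mem[L0]=26
28. P1: store L1 := 13  bus=[-]  L1: P0=I P1=M  mem[L1]=41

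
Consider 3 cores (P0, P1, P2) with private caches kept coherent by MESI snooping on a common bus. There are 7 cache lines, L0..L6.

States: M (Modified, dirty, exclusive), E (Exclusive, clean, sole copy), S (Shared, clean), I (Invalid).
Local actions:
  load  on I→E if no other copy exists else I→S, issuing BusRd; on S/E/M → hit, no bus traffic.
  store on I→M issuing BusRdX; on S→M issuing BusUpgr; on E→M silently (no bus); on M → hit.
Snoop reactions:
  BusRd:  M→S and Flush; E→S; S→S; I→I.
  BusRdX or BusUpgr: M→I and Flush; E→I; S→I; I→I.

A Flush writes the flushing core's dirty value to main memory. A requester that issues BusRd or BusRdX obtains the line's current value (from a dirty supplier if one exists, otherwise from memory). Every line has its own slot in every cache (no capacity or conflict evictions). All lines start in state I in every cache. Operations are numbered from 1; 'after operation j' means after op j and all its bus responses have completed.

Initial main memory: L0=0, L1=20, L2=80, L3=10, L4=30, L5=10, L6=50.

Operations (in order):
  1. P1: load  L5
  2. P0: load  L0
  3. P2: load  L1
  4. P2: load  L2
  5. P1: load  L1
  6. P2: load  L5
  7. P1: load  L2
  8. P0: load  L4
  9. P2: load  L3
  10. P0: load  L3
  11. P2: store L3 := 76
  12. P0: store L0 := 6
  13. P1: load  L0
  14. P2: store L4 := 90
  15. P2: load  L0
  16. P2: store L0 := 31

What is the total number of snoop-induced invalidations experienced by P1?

invalidations = 1

1. P1: load  L5  bus=[BusRd]  L5: P0=I P1=E P2=I  mem[L5]=10
2. P0: load  L0  bus=[BusRd]  L0: P0=E P1=I P2=I  mem[L0]=0
3. P2: load  L1  bus=[BusRd]  L1: P0=I P1=I P2=E  mem[L1]=20
4. P2: load  L2  bus=[BusRd]  L2: P0=I P1=I P2=E  mem[L2]=80
5. P1: load  L1  bus=[BusRd]  L1: P0=I P1=S P2=S  mem[L1]=20
6. P2: load  L5  bus=[BusRd]  L5: P0=I P1=S P2=S  mem[L5]=10
7. P1: load  L2  bus=[BusRd]  L2: P0=I P1=S P2=S  mem[L2]=80
8. P0: load  L4  bus=[BusRd]  L4: P0=E P1=I P2=I  mem[L4]=30
9. P2: load  L3  bus=[BusRd]  L3: P0=I P1=I P2=E  mem[L3]=10
10. P0: load  L3  bus=[BusRd]  L3: P0=S P1=I P2=S  mem[L3]=10
11. P2: store L3 := 76  bus=[BusUpgr]  L3: P0=I P1=I P2=M  mem[L3]=10
12. P0: store L0 := 6  bus=[-]  L0: P0=M P1=I P2=I  mem[L0]=0
13. P1: load  L0  bus=[BusRd,Flush]  L0: P0=S P1=S P2=I  mem[L0]=6
14. P2: store L4 := 90  bus=[BusRdX]  L4: P0=I P1=I P2=M  mem[L4]=30
15. P2: load  L0  bus=[BusRd]  L0: P0=S P1=S P2=S  mem[L0]=6
16. P2: store L0 := 31  bus=[BusUpgr]  L0: P0=I P1=I P2=M  mem[L0]=6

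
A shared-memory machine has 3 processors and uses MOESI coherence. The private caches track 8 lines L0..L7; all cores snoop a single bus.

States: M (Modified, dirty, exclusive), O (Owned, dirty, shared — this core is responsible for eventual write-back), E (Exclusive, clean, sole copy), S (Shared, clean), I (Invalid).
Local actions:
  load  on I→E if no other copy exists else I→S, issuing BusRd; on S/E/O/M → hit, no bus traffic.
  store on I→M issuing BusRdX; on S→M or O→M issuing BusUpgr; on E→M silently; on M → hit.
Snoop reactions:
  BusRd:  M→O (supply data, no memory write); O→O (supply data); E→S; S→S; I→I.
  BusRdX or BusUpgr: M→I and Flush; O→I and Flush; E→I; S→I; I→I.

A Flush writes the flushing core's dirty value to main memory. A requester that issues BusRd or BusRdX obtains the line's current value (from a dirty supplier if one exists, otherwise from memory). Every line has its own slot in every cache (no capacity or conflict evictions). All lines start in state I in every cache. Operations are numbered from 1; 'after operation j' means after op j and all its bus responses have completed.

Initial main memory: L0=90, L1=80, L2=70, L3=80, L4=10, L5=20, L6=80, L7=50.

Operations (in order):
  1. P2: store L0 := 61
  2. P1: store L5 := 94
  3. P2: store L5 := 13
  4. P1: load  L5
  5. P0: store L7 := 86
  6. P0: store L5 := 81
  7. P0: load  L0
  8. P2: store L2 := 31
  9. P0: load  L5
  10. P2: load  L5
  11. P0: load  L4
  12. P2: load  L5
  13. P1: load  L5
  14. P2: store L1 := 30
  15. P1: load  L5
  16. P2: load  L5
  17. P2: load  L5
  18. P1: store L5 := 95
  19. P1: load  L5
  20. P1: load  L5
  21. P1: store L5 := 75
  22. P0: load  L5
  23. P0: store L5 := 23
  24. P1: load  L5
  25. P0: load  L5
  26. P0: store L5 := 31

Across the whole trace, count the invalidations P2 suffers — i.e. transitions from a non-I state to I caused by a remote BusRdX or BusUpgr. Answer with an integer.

step 1: P2: store L0 := 61  ⟶  IIM  (L0)  txn=BusRdX  M[L0]=90
step 2: P1: store L5 := 94  ⟶  IMI  (L5)  txn=BusRdX  M[L5]=20
step 3: P2: store L5 := 13  ⟶  IIM  (L5)  txn=BusRdX+Flush  M[L5]=94
step 4: P1: load  L5  ⟶  ISO  (L5)  txn=BusRd  M[L5]=94
step 5: P0: store L7 := 86  ⟶  MII  (L7)  txn=BusRdX  M[L7]=50
step 6: P0: store L5 := 81  ⟶  MII  (L5)  txn=BusRdX+Flush  M[L5]=13
step 7: P0: load  L0  ⟶  SIO  (L0)  txn=BusRd  M[L0]=90
step 8: P2: store L2 := 31  ⟶  IIM  (L2)  txn=BusRdX  M[L2]=70
step 9: P0: load  L5  ⟶  MII  (L5)  txn=∅  M[L5]=13
step 10: P2: load  L5  ⟶  OIS  (L5)  txn=BusRd  M[L5]=13
step 11: P0: load  L4  ⟶  EII  (L4)  txn=BusRd  M[L4]=10
step 12: P2: load  L5  ⟶  OIS  (L5)  txn=∅  M[L5]=13
step 13: P1: load  L5  ⟶  OSS  (L5)  txn=BusRd  M[L5]=13
step 14: P2: store L1 := 30  ⟶  IIM  (L1)  txn=BusRdX  M[L1]=80
step 15: P1: load  L5  ⟶  OSS  (L5)  txn=∅  M[L5]=13
step 16: P2: load  L5  ⟶  OSS  (L5)  txn=∅  M[L5]=13
step 17: P2: load  L5  ⟶  OSS  (L5)  txn=∅  M[L5]=13
step 18: P1: store L5 := 95  ⟶  IMI  (L5)  txn=BusUpgr+Flush  M[L5]=81
step 19: P1: load  L5  ⟶  IMI  (L5)  txn=∅  M[L5]=81
step 20: P1: load  L5  ⟶  IMI  (L5)  txn=∅  M[L5]=81
step 21: P1: store L5 := 75  ⟶  IMI  (L5)  txn=∅  M[L5]=81
step 22: P0: load  L5  ⟶  SOI  (L5)  txn=BusRd  M[L5]=81
step 23: P0: store L5 := 23  ⟶  MII  (L5)  txn=BusUpgr+Flush  M[L5]=75
step 24: P1: load  L5  ⟶  OSI  (L5)  txn=BusRd  M[L5]=75
step 25: P0: load  L5  ⟶  OSI  (L5)  txn=∅  M[L5]=75
step 26: P0: store L5 := 31  ⟶  MII  (L5)  txn=BusUpgr  M[L5]=75

invalidations = 2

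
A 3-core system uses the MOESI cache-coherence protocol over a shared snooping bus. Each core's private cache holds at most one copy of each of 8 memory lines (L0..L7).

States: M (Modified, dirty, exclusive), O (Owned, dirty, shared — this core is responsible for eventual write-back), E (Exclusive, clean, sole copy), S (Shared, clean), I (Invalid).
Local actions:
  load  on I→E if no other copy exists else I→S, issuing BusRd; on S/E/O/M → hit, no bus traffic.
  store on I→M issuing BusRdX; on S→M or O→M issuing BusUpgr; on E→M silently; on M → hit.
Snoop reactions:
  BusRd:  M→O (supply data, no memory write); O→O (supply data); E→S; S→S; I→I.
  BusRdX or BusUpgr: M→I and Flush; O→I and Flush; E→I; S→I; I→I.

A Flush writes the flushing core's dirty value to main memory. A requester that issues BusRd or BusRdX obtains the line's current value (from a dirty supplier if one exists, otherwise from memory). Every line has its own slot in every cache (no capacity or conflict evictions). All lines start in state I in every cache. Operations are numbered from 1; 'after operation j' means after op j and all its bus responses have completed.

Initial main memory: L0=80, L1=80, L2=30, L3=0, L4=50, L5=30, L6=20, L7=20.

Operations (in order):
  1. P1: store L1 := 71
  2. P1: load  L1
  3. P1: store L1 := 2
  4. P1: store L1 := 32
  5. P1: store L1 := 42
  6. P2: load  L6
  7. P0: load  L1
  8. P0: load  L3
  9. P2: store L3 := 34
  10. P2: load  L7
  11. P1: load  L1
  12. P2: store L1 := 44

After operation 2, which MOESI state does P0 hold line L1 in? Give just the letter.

state = I

  op1 P1: store L1 := 71 → I/M/I on L1; bus BusRdX; mem=80
  op2 P1: load  L1 → I/M/I on L1; bus (none); mem=80
  op3 P1: store L1 := 2 → I/M/I on L1; bus (none); mem=80
  op4 P1: store L1 := 32 → I/M/I on L1; bus (none); mem=80
  op5 P1: store L1 := 42 → I/M/I on L1; bus (none); mem=80
  op6 P2: load  L6 → I/I/E on L6; bus BusRd; mem=20
  op7 P0: load  L1 → S/O/I on L1; bus BusRd; mem=80
  op8 P0: load  L3 → E/I/I on L3; bus BusRd; mem=0
  op9 P2: store L3 := 34 → I/I/M on L3; bus BusRdX; mem=0
  op10 P2: load  L7 → I/I/E on L7; bus BusRd; mem=20
  op11 P1: load  L1 → S/O/I on L1; bus (none); mem=80
  op12 P2: store L1 := 44 → I/I/M on L1; bus BusRdX Flush; mem=42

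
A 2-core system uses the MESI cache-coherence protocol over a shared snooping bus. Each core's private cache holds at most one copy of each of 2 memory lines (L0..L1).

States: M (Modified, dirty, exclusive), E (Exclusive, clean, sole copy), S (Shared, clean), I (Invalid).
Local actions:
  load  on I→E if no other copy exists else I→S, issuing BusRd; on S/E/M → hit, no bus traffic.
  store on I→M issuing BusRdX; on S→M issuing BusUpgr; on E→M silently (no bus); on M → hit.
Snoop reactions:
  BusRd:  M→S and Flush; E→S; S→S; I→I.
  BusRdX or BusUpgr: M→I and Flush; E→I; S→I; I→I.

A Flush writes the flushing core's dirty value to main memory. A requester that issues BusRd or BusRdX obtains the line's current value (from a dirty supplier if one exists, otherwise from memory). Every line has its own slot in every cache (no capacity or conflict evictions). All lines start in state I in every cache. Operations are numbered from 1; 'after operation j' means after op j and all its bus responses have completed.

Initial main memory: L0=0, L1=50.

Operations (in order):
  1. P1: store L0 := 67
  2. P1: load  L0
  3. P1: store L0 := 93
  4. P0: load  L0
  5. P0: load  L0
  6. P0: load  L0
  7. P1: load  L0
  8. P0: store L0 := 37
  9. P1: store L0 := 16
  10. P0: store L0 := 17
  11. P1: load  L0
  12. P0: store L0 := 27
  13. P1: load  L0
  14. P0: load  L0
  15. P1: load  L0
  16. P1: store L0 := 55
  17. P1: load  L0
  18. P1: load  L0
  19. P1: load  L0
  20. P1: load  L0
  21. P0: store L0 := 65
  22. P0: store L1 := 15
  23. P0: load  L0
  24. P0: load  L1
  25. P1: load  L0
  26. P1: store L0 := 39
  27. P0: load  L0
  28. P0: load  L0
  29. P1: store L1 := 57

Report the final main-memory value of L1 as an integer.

memory[L1] = 15

step 1: P1: store L0 := 67  ⟶  IM  (L0)  txn=BusRdX  M[L0]=0
step 2: P1: load  L0  ⟶  IM  (L0)  txn=∅  M[L0]=0
step 3: P1: store L0 := 93  ⟶  IM  (L0)  txn=∅  M[L0]=0
step 4: P0: load  L0  ⟶  SS  (L0)  txn=BusRd+Flush  M[L0]=93
step 5: P0: load  L0  ⟶  SS  (L0)  txn=∅  M[L0]=93
step 6: P0: load  L0  ⟶  SS  (L0)  txn=∅  M[L0]=93
step 7: P1: load  L0  ⟶  SS  (L0)  txn=∅  M[L0]=93
step 8: P0: store L0 := 37  ⟶  MI  (L0)  txn=BusUpgr  M[L0]=93
step 9: P1: store L0 := 16  ⟶  IM  (L0)  txn=BusRdX+Flush  M[L0]=37
step 10: P0: store L0 := 17  ⟶  MI  (L0)  txn=BusRdX+Flush  M[L0]=16
step 11: P1: load  L0  ⟶  SS  (L0)  txn=BusRd+Flush  M[L0]=17
step 12: P0: store L0 := 27  ⟶  MI  (L0)  txn=BusUpgr  M[L0]=17
step 13: P1: load  L0  ⟶  SS  (L0)  txn=BusRd+Flush  M[L0]=27
step 14: P0: load  L0  ⟶  SS  (L0)  txn=∅  M[L0]=27
step 15: P1: load  L0  ⟶  SS  (L0)  txn=∅  M[L0]=27
step 16: P1: store L0 := 55  ⟶  IM  (L0)  txn=BusUpgr  M[L0]=27
step 17: P1: load  L0  ⟶  IM  (L0)  txn=∅  M[L0]=27
step 18: P1: load  L0  ⟶  IM  (L0)  txn=∅  M[L0]=27
step 19: P1: load  L0  ⟶  IM  (L0)  txn=∅  M[L0]=27
step 20: P1: load  L0  ⟶  IM  (L0)  txn=∅  M[L0]=27
step 21: P0: store L0 := 65  ⟶  MI  (L0)  txn=BusRdX+Flush  M[L0]=55
step 22: P0: store L1 := 15  ⟶  MI  (L1)  txn=BusRdX  M[L1]=50
step 23: P0: load  L0  ⟶  MI  (L0)  txn=∅  M[L0]=55
step 24: P0: load  L1  ⟶  MI  (L1)  txn=∅  M[L1]=50
step 25: P1: load  L0  ⟶  SS  (L0)  txn=BusRd+Flush  M[L0]=65
step 26: P1: store L0 := 39  ⟶  IM  (L0)  txn=BusUpgr  M[L0]=65
step 27: P0: load  L0  ⟶  SS  (L0)  txn=BusRd+Flush  M[L0]=39
step 28: P0: load  L0  ⟶  SS  (L0)  txn=∅  M[L0]=39
step 29: P1: store L1 := 57  ⟶  IM  (L1)  txn=BusRdX+Flush  M[L1]=15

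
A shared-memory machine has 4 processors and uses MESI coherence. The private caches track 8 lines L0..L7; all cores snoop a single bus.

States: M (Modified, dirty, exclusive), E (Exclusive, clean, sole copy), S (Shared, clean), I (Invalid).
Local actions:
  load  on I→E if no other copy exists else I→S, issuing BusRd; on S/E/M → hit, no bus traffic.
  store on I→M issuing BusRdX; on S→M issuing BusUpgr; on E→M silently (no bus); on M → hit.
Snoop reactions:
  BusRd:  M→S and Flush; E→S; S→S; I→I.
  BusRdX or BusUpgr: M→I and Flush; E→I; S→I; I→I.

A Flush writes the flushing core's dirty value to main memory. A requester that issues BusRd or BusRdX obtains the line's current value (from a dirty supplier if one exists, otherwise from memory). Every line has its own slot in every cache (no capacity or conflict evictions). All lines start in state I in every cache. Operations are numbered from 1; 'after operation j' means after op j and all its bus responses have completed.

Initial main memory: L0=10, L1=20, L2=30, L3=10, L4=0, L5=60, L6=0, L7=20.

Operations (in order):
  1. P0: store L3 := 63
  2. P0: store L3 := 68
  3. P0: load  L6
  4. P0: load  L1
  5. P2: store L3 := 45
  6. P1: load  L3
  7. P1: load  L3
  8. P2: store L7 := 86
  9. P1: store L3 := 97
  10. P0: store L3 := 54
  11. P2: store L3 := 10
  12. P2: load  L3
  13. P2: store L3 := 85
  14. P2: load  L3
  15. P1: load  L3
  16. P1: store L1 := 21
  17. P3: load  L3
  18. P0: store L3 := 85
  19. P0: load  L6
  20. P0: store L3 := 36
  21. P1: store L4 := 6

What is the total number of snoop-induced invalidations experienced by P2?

  op1 P0: store L3 := 63 → M/I/I/I on L3; bus BusRdX; mem=10
  op2 P0: store L3 := 68 → M/I/I/I on L3; bus (none); mem=10
  op3 P0: load  L6 → E/I/I/I on L6; bus BusRd; mem=0
  op4 P0: load  L1 → E/I/I/I on L1; bus BusRd; mem=20
  op5 P2: store L3 := 45 → I/I/M/I on L3; bus BusRdX Flush; mem=68
  op6 P1: load  L3 → I/S/S/I on L3; bus BusRd Flush; mem=45
  op7 P1: load  L3 → I/S/S/I on L3; bus (none); mem=45
  op8 P2: store L7 := 86 → I/I/M/I on L7; bus BusRdX; mem=20
  op9 P1: store L3 := 97 → I/M/I/I on L3; bus BusUpgr; mem=45
  op10 P0: store L3 := 54 → M/I/I/I on L3; bus BusRdX Flush; mem=97
  op11 P2: store L3 := 10 → I/I/M/I on L3; bus BusRdX Flush; mem=54
  op12 P2: load  L3 → I/I/M/I on L3; bus (none); mem=54
  op13 P2: store L3 := 85 → I/I/M/I on L3; bus (none); mem=54
  op14 P2: load  L3 → I/I/M/I on L3; bus (none); mem=54
  op15 P1: load  L3 → I/S/S/I on L3; bus BusRd Flush; mem=85
  op16 P1: store L1 := 21 → I/M/I/I on L1; bus BusRdX; mem=20
  op17 P3: load  L3 → I/S/S/S on L3; bus BusRd; mem=85
  op18 P0: store L3 := 85 → M/I/I/I on L3; bus BusRdX; mem=85
  op19 P0: load  L6 → E/I/I/I on L6; bus (none); mem=0
  op20 P0: store L3 := 36 → M/I/I/I on L3; bus (none); mem=85
  op21 P1: store L4 := 6 → I/M/I/I on L4; bus BusRdX; mem=0

invalidations = 2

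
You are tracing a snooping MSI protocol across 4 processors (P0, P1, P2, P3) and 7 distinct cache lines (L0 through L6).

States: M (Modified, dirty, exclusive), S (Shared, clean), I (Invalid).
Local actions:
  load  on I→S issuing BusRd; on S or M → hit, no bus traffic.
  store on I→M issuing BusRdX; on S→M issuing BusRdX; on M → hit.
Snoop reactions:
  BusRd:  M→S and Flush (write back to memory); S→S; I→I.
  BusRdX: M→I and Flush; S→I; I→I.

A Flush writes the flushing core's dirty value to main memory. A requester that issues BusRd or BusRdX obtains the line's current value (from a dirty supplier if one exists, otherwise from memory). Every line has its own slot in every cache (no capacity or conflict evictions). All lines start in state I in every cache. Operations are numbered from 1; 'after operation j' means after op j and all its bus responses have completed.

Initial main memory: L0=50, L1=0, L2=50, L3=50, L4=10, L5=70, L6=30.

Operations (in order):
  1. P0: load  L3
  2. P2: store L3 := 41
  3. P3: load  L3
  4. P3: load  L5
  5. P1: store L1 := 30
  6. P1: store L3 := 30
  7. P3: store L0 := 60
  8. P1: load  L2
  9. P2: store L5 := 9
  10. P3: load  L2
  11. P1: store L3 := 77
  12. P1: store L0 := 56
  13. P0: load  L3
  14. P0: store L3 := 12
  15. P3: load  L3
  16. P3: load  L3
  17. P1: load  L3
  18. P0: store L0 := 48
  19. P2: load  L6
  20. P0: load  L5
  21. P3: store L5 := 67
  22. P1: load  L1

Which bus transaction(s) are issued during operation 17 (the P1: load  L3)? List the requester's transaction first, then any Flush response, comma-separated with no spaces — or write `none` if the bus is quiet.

bus = BusRd

[1] P0: load  L3 | P0:S(50), P1:I, P2:I, P3:I | bus: BusRd
[2] P2: store L3 := 41 | P0:I, P1:I, P2:M(41), P3:I | bus: BusRdX
[3] P3: load  L3 | P0:I, P1:I, P2:S(41), P3:S(41) | bus: BusRd,Flush
[4] P3: load  L5 | P0:I, P1:I, P2:I, P3:S(70) | bus: BusRd
[5] P1: store L1 := 30 | P0:I, P1:M(30), P2:I, P3:I | bus: BusRdX
[6] P1: store L3 := 30 | P0:I, P1:M(30), P2:I, P3:I | bus: BusRdX
[7] P3: store L0 := 60 | P0:I, P1:I, P2:I, P3:M(60) | bus: BusRdX
[8] P1: load  L2 | P0:I, P1:S(50), P2:I, P3:I | bus: BusRd
[9] P2: store L5 := 9 | P0:I, P1:I, P2:M(9), P3:I | bus: BusRdX
[10] P3: load  L2 | P0:I, P1:S(50), P2:I, P3:S(50) | bus: BusRd
[11] P1: store L3 := 77 | P0:I, P1:M(77), P2:I, P3:I | bus: none
[12] P1: store L0 := 56 | P0:I, P1:M(56), P2:I, P3:I | bus: BusRdX,Flush
[13] P0: load  L3 | P0:S(77), P1:S(77), P2:I, P3:I | bus: BusRd,Flush
[14] P0: store L3 := 12 | P0:M(12), P1:I, P2:I, P3:I | bus: BusRdX
[15] P3: load  L3 | P0:S(12), P1:I, P2:I, P3:S(12) | bus: BusRd,Flush
[16] P3: load  L3 | P0:S(12), P1:I, P2:I, P3:S(12) | bus: none
[17] P1: load  L3 | P0:S(12), P1:S(12), P2:I, P3:S(12) | bus: BusRd
[18] P0: store L0 := 48 | P0:M(48), P1:I, P2:I, P3:I | bus: BusRdX,Flush
[19] P2: load  L6 | P0:I, P1:I, P2:S(30), P3:I | bus: BusRd
[20] P0: load  L5 | P0:S(9), P1:I, P2:S(9), P3:I | bus: BusRd,Flush
[21] P3: store L5 := 67 | P0:I, P1:I, P2:I, P3:M(67) | bus: BusRdX
[22] P1: load  L1 | P0:I, P1:M(30), P2:I, P3:I | bus: none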